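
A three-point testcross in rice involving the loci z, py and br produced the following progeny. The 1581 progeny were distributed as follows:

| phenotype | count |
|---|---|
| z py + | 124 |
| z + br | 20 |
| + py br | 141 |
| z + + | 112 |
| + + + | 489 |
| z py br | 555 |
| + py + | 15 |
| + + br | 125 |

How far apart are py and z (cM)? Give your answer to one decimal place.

18.2 cM

The two most frequent reciprocal classes, + + + and z py br, are the parental types, so the F1 was + + + / z py br.
The two rarest classes, + py + and z + br, are the double crossovers. Comparing them with the parentals, only the py allele has switched, so py is the middle locus and the order is z – py – br.
Crossovers in the z–py interval produce the single-crossover classes z + + and + py br (112 + 141 = 253) plus the double crossovers (35).
RF(z–py) = (253 + 35) / 1581 = 288/1581 = 0.1822 → 18.2 cM.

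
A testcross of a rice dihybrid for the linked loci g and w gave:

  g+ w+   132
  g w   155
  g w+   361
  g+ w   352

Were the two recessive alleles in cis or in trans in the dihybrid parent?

The two most frequent classes are g+ w (352) and g w+ (361); these are the parental (non-recombinant) types.
So the F1 carried g+ w on one chromosome and g w+ on the other — the recessive alleles are on opposite chromosomes (trans / repulsion).

trans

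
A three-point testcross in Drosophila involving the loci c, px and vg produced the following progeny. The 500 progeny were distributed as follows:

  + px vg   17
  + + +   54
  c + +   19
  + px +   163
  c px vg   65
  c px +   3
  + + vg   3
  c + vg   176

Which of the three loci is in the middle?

c

The two most frequent reciprocal classes, c + vg and + px +, are the parental types, so the F1 was c + vg / + px +.
The two rarest classes, + + vg and c px +, are the double crossovers. Comparing them with the parentals, only the c allele has switched, so c is the middle locus and the order is vg – c – px.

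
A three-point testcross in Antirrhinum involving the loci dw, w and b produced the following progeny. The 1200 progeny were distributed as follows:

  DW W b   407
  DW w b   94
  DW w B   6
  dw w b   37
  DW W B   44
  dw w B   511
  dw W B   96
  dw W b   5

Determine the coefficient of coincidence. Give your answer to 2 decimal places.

0.71

The two most frequent reciprocal classes, dw w B and DW W b, are the parental types, so the F1 was dw w B / DW W b.
The two rarest classes, DW w B and dw W b, are the double crossovers. Comparing them with the parentals, only the dw allele has switched, so dw is the middle locus and the order is w – dw – b.
w–dw: (190 + 11)/1200 = 0.1675; dw–b: (81 + 11)/1200 = 0.0767.
Expected DCO frequency = 0.1675 × 0.0767 ≈ 0.01285; observed = 11/1200 ≈ 0.00917.
Coefficient of coincidence = 0.00917/0.01285 ≈ 0.71.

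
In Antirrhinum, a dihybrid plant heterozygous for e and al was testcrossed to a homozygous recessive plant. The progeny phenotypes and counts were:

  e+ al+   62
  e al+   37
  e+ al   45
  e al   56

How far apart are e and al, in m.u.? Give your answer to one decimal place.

41.0 m.u.

The two most frequent classes, e+ al+ (62) and e al (56), are the parental types, so the F1 was e+ al+ / e al.
The recombinant classes are e+ al and e al+: 45 + 37 = 82.
Recombination frequency = 82/200 = 0.4100 ≈ 41.0%, i.e. 41.0 m.u.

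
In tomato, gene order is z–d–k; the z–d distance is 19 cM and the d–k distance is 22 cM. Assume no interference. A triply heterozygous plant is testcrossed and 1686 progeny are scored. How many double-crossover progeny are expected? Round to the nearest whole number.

70

Map distances give recombination frequencies of 0.190 and 0.220 for the two intervals.
With no interference, expected double-crossover frequency = 0.190 × 0.220 = 0.04180.
Expected number = 0.04180 × 1686 = 70.47 ≈ 70.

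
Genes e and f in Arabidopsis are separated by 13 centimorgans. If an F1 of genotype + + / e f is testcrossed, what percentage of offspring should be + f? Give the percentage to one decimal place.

6.5%

A map distance of 13 centimorgans corresponds to a recombination frequency of 0.130.
The F1 is + + / e f, so + f is a recombinant gamete class with expected frequency r/2 = 0.130/2 = 0.0650.
That is 0.0650 = 6.5% of the progeny.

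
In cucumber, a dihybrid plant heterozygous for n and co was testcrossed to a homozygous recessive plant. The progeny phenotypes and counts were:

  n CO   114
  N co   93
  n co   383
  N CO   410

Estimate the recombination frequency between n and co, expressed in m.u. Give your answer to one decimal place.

20.7 m.u.

The two most frequent classes, N CO (410) and n co (383), are the parental types, so the F1 was N CO / n co.
The recombinant classes are N co and n CO: 93 + 114 = 207.
Recombination frequency = 207/1000 = 0.2070 ≈ 20.7%, i.e. 20.7 m.u.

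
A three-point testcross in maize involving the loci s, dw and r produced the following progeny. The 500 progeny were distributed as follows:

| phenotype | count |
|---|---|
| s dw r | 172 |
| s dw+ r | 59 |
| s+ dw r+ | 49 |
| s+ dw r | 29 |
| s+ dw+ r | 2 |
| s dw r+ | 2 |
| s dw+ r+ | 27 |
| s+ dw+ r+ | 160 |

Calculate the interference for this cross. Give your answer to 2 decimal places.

0.70

The two most frequent reciprocal classes, s+ dw+ r+ and s dw r, are the parental types, so the F1 was s+ dw+ r+ / s dw r.
The two rarest classes, s+ dw+ r and s dw r+, are the double crossovers. Comparing them with the parentals, only the r allele has switched, so r is the middle locus and the order is dw – r – s.
dw–r: (108 + 4)/500 = 0.2240; r–s: (56 + 4)/500 = 0.1200.
Expected DCO frequency = 0.2240 × 0.1200 ≈ 0.02688; observed = 4/500 ≈ 0.00800.
Coefficient of coincidence = 0.00800/0.02688 ≈ 0.30; interference = 1 − 0.30 = 0.70.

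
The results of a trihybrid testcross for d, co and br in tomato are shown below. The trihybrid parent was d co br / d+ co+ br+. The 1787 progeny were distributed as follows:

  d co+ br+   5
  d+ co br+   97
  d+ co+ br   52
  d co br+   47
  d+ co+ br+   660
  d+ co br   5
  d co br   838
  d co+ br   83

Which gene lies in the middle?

d

The two rarest classes, d+ co br and d co+ br+, are the double crossovers. Comparing them with the parentals, only the d allele has switched, so d is the middle locus and the order is br – d – co.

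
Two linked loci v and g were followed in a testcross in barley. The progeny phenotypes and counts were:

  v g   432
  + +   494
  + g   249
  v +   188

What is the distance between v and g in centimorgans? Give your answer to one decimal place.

The two most frequent classes, + + (494) and v g (432), are the parental types, so the F1 was + + / v g.
The recombinant classes are + g and v +: 249 + 188 = 437.
Recombination frequency = 437/1363 = 0.3206 ≈ 32.1%, i.e. 32.1 centimorgans.

32.1 centimorgans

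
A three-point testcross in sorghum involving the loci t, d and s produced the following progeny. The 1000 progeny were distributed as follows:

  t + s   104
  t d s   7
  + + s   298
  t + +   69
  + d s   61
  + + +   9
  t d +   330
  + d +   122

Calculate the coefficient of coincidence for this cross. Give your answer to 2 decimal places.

The two most frequent reciprocal classes, + + s and t d +, are the parental types, so the F1 was + + s / t d +.
The two rarest classes, + + + and t d s, are the double crossovers. Comparing them with the parentals, only the s allele has switched, so s is the middle locus and the order is d – s – t.
d–s: (130 + 16)/1000 = 0.1460; s–t: (226 + 16)/1000 = 0.2420.
Expected DCO frequency = 0.1460 × 0.2420 ≈ 0.03533; observed = 16/1000 ≈ 0.01600.
Coefficient of coincidence = 0.01600/0.03533 ≈ 0.45.

0.45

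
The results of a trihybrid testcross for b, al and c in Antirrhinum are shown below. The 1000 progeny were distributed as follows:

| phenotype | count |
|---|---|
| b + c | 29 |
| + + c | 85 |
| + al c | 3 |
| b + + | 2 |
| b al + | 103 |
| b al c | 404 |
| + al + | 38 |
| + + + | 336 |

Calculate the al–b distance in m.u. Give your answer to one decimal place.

The two most frequent reciprocal classes, + + + and b al c, are the parental types, so the F1 was + + + / b al c.
The two rarest classes, b + + and + al c, are the double crossovers. Comparing them with the parentals, only the b allele has switched, so b is the middle locus and the order is c – b – al.
Crossovers in the b–al interval produce the single-crossover classes + al + and b + c (38 + 29 = 67) plus the double crossovers (5).
RF(b–al) = (67 + 5) / 1000 = 72/1000 = 0.0720 → 7.2 m.u.

7.2 m.u.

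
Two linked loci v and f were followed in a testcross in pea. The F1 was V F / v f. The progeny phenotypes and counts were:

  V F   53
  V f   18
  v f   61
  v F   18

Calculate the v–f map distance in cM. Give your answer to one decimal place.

24.0 cM

The recombinant classes are V f and v F: 18 + 18 = 36.
Recombination frequency = 36/150 = 0.2400 ≈ 24.0%, i.e. 24.0 cM.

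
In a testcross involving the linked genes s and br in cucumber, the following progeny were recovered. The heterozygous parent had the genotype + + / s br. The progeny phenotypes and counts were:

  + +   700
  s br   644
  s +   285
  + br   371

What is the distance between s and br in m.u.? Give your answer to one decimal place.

The recombinant classes are + br and s +: 371 + 285 = 656.
Recombination frequency = 656/2000 = 0.3280 ≈ 32.8%, i.e. 32.8 m.u.

32.8 m.u.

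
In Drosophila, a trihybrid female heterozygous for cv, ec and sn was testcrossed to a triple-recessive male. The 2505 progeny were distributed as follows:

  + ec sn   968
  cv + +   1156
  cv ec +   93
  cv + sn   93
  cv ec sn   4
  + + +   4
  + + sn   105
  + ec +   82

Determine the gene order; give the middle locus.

cv

The two most frequent reciprocal classes, + ec sn and cv + +, are the parental types, so the F1 was + ec sn / cv + +.
The two rarest classes, cv ec sn and + + +, are the double crossovers. Comparing them with the parentals, only the cv allele has switched, so cv is the middle locus and the order is ec – cv – sn.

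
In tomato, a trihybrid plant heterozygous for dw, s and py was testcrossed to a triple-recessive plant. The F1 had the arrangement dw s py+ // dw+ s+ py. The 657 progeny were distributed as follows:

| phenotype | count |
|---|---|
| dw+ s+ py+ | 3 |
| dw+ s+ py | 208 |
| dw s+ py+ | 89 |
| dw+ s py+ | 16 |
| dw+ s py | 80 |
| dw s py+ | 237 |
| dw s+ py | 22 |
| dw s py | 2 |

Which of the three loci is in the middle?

The two rarest classes, dw s py and dw+ s+ py+, are the double crossovers. Comparing them with the parentals, only the py allele has switched, so py is the middle locus and the order is dw – py – s.

py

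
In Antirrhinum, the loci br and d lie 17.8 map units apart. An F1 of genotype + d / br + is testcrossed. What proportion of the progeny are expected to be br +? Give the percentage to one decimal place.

41.1%

A map distance of 17.8 map units corresponds to a recombination frequency of 0.178.
The F1 is + d / br +, so br + is a parental gamete class with expected frequency (1 − r)/2 = 0.822/2 = 0.4110.
That is 0.4110 = 41.1% of the progeny.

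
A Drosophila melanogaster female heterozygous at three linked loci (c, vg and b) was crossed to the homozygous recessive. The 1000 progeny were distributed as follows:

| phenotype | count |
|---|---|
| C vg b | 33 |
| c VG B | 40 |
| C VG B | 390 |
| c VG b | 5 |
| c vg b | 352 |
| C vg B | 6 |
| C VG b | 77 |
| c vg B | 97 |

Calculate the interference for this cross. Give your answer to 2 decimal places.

The two most frequent reciprocal classes, c vg b and C VG B, are the parental types, so the F1 was c vg b / C VG B.
The two rarest classes, c VG b and C vg B, are the double crossovers. Comparing them with the parentals, only the vg allele has switched, so vg is the middle locus and the order is b – vg – c.
b–vg: (174 + 11)/1000 = 0.1850; vg–c: (73 + 11)/1000 = 0.0840.
Expected DCO frequency = 0.1850 × 0.0840 ≈ 0.01554; observed = 11/1000 ≈ 0.01100.
Coefficient of coincidence = 0.01100/0.01554 ≈ 0.71; interference = 1 − 0.71 = 0.29.

0.29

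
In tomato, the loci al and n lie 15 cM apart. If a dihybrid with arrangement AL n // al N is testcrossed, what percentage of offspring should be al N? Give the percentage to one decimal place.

A map distance of 15 cM corresponds to a recombination frequency of 0.150.
The F1 is AL n / al N, so al N is a parental gamete class with expected frequency (1 − r)/2 = 0.850/2 = 0.4250.
That is 0.4250 = 42.5% of the progeny.

42.5%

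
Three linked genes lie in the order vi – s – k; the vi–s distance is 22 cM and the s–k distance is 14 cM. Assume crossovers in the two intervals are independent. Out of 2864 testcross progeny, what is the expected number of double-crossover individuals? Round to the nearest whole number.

Map distances give recombination frequencies of 0.220 and 0.140 for the two intervals.
With no interference, expected double-crossover frequency = 0.220 × 0.140 = 0.03080.
Expected number = 0.03080 × 2864 = 88.21 ≈ 88.

88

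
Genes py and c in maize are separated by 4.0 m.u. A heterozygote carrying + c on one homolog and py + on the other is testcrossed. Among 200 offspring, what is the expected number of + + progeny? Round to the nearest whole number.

A map distance of 4.0 m.u. corresponds to a recombination frequency of 0.040.
The F1 is + c / py +, so + + is a recombinant gamete class with expected frequency r/2 = 0.040/2 = 0.0200.
Expected number = 0.0200 × 200 = 4.00 ≈ 4.

4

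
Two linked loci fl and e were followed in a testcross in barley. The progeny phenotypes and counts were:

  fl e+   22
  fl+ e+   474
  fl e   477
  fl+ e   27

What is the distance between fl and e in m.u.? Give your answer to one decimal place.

The two most frequent classes, fl+ e+ (474) and fl e (477), are the parental types, so the F1 was fl+ e+ / fl e.
The recombinant classes are fl+ e and fl e+: 27 + 22 = 49.
Recombination frequency = 49/1000 = 0.0490 ≈ 4.9%, i.e. 4.9 m.u.

4.9 m.u.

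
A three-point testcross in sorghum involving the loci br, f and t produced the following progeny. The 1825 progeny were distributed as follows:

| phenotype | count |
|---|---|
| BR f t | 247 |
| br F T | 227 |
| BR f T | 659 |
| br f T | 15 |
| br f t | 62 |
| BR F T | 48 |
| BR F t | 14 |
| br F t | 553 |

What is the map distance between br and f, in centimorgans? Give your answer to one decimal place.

The two most frequent reciprocal classes, br F t and BR f T, are the parental types, so the F1 was br F t / BR f T.
The two rarest classes, BR F t and br f T, are the double crossovers. Comparing them with the parentals, only the br allele has switched, so br is the middle locus and the order is f – br – t.
Crossovers in the f–br interval produce the single-crossover classes br f t and BR F T (62 + 48 = 110) plus the double crossovers (29).
RF(f–br) = (110 + 29) / 1825 = 139/1825 = 0.0762 → 7.6 centimorgans.

7.6 centimorgans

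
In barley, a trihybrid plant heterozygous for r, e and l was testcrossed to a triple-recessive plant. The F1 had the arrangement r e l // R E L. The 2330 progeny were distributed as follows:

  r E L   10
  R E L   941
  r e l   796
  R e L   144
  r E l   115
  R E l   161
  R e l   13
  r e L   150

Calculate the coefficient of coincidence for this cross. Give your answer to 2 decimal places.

The two rarest classes, R e l and r E L, are the double crossovers. Comparing them with the parentals, only the r allele has switched, so r is the middle locus and the order is e – r – l.
e–r: (259 + 23)/2330 = 0.1210; r–l: (311 + 23)/2330 = 0.1433.
Expected DCO frequency = 0.1210 × 0.1433 ≈ 0.01734; observed = 23/2330 ≈ 0.00987.
Coefficient of coincidence = 0.00987/0.01734 ≈ 0.57.

0.57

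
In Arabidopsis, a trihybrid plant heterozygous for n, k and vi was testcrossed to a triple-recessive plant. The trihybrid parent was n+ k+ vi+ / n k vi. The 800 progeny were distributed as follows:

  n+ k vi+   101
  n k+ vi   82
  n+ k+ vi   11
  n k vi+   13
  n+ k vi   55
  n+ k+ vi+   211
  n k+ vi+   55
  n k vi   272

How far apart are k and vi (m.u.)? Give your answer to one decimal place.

The two rarest classes, n+ k+ vi and n k vi+, are the double crossovers. Comparing them with the parentals, only the vi allele has switched, so vi is the middle locus and the order is k – vi – n.
Crossovers in the k–vi interval produce the single-crossover classes n+ k vi+ and n k+ vi (101 + 82 = 183) plus the double crossovers (24).
RF(k–vi) = (183 + 24) / 800 = 207/800 = 0.2587 → 25.9 m.u.

25.9 m.u.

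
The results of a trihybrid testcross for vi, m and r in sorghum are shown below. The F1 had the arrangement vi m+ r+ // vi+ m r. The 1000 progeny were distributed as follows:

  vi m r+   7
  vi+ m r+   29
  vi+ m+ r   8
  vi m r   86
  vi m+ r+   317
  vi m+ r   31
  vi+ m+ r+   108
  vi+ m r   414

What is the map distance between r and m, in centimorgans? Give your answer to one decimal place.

7.5 centimorgans

The two rarest classes, vi m r+ and vi+ m+ r, are the double crossovers. Comparing them with the parentals, only the m allele has switched, so m is the middle locus and the order is r – m – vi.
Crossovers in the r–m interval produce the single-crossover classes vi m+ r and vi+ m r+ (31 + 29 = 60) plus the double crossovers (15).
RF(r–m) = (60 + 15) / 1000 = 75/1000 = 0.0750 → 7.5 centimorgans.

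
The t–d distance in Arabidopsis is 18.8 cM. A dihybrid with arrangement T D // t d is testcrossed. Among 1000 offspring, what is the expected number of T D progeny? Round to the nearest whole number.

A map distance of 18.8 cM corresponds to a recombination frequency of 0.188.
The F1 is T D / t d, so T D is a parental gamete class with expected frequency (1 − r)/2 = 0.812/2 = 0.4060.
Expected number = 0.4060 × 1000 = 406.00 ≈ 406.

406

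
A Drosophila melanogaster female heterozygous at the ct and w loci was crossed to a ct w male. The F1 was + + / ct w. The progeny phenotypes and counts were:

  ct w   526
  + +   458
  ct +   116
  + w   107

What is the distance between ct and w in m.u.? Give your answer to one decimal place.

18.5 m.u.

The recombinant classes are + w and ct +: 107 + 116 = 223.
Recombination frequency = 223/1207 = 0.1848 ≈ 18.5%, i.e. 18.5 m.u.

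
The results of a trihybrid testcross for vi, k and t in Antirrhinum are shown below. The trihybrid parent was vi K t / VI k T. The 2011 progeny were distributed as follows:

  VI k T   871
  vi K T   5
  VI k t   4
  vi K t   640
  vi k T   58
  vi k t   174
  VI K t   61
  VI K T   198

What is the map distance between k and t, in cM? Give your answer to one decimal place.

18.9 cM

The two rarest classes, vi K T and VI k t, are the double crossovers. Comparing them with the parentals, only the t allele has switched, so t is the middle locus and the order is k – t – vi.
Crossovers in the k–t interval produce the single-crossover classes vi k t and VI K T (174 + 198 = 372) plus the double crossovers (9).
RF(k–t) = (372 + 9) / 2011 = 381/2011 = 0.1895 → 18.9 cM.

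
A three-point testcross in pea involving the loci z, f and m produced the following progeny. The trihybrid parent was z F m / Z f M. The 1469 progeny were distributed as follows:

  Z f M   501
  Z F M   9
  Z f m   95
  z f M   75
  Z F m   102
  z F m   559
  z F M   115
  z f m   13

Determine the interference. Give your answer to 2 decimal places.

The two rarest classes, z f m and Z F M, are the double crossovers. Comparing them with the parentals, only the f allele has switched, so f is the middle locus and the order is m – f – z.
m–f: (210 + 22)/1469 = 0.1579; f–z: (177 + 22)/1469 = 0.1355.
Expected DCO frequency = 0.1579 × 0.1355 ≈ 0.02140; observed = 22/1469 ≈ 0.01498.
Coefficient of coincidence = 0.01498/0.02140 ≈ 0.70; interference = 1 − 0.70 = 0.30.

0.30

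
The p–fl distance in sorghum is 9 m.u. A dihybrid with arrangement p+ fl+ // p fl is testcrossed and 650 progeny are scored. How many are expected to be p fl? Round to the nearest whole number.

296

A map distance of 9 m.u. corresponds to a recombination frequency of 0.090.
The F1 is p+ fl+ / p fl, so p fl is a parental gamete class with expected frequency (1 − r)/2 = 0.910/2 = 0.4550.
Expected number = 0.4550 × 650 = 295.75 ≈ 296.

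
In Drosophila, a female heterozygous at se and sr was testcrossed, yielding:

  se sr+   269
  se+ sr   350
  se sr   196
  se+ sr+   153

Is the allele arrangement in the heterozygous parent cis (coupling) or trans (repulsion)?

trans

The two most frequent classes are se+ sr (350) and se sr+ (269); these are the parental (non-recombinant) types.
So the F1 carried se+ sr on one chromosome and se sr+ on the other — the recessive alleles are on opposite chromosomes (trans / repulsion).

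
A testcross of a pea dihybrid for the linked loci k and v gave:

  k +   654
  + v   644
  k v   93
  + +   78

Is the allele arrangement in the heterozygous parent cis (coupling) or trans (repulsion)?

The two most frequent classes are + v (644) and k + (654); these are the parental (non-recombinant) types.
So the F1 carried + v on one chromosome and k + on the other — the recessive alleles are on opposite chromosomes (trans / repulsion).

trans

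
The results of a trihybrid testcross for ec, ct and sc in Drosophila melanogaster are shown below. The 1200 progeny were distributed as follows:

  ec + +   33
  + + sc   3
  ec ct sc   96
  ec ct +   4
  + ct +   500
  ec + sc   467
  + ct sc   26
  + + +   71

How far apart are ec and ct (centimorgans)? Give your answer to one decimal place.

14.5 centimorgans

The two most frequent reciprocal classes, ec + sc and + ct +, are the parental types, so the F1 was ec + sc / + ct +.
The two rarest classes, + + sc and ec ct +, are the double crossovers. Comparing them with the parentals, only the ec allele has switched, so ec is the middle locus and the order is sc – ec – ct.
Crossovers in the ec–ct interval produce the single-crossover classes ec ct sc and + + + (96 + 71 = 167) plus the double crossovers (7).
RF(ec–ct) = (167 + 7) / 1200 = 174/1200 = 0.1450 → 14.5 centimorgans.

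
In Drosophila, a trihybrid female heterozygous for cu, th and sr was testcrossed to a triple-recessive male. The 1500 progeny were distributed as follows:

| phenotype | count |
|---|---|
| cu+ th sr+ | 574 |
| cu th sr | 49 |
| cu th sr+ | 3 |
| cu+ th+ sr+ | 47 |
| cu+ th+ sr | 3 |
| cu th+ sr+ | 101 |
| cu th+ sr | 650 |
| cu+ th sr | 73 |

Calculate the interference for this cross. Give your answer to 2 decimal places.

0.51

The two most frequent reciprocal classes, cu+ th sr+ and cu th+ sr, are the parental types, so the F1 was cu+ th sr+ / cu th+ sr.
The two rarest classes, cu th sr+ and cu+ th+ sr, are the double crossovers. Comparing them with the parentals, only the cu allele has switched, so cu is the middle locus and the order is th – cu – sr.
th–cu: (96 + 6)/1500 = 0.0680; cu–sr: (174 + 6)/1500 = 0.1200.
Expected DCO frequency = 0.0680 × 0.1200 ≈ 0.00816; observed = 6/1500 ≈ 0.00400.
Coefficient of coincidence = 0.00400/0.00816 ≈ 0.49; interference = 1 − 0.49 = 0.51.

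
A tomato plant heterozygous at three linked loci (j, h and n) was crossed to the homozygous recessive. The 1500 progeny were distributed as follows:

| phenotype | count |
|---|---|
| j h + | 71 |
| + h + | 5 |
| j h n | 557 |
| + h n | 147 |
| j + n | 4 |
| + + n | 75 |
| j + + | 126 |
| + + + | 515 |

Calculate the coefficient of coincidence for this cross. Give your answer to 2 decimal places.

0.31

The two most frequent reciprocal classes, j h n and + + +, are the parental types, so the F1 was j h n / + + +.
The two rarest classes, j + n and + h +, are the double crossovers. Comparing them with the parentals, only the h allele has switched, so h is the middle locus and the order is j – h – n.
j–h: (273 + 9)/1500 = 0.1880; h–n: (146 + 9)/1500 = 0.1033.
Expected DCO frequency = 0.1880 × 0.1033 ≈ 0.01942; observed = 9/1500 ≈ 0.00600.
Coefficient of coincidence = 0.00600/0.01942 ≈ 0.31.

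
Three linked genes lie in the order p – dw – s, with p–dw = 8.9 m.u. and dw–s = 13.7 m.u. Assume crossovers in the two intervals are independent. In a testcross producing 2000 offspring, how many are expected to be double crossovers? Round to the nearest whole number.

24

Map distances give recombination frequencies of 0.089 and 0.137 for the two intervals.
With no interference, expected double-crossover frequency = 0.089 × 0.137 = 0.01219.
Expected number = 0.01219 × 2000 = 24.39 ≈ 24.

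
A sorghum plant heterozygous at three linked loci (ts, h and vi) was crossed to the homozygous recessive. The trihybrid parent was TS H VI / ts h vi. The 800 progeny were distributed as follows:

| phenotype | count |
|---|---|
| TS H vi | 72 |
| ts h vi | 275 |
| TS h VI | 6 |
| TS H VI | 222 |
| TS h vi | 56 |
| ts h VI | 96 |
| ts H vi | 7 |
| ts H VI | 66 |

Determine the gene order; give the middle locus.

The two rarest classes, TS h VI and ts H vi, are the double crossovers. Comparing them with the parentals, only the h allele has switched, so h is the middle locus and the order is vi – h – ts.

h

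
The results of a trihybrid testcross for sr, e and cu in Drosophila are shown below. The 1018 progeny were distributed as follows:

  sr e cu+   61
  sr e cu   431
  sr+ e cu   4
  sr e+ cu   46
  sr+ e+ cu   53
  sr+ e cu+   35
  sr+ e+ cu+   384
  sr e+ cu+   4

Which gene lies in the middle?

The two most frequent reciprocal classes, sr e cu and sr+ e+ cu+, are the parental types, so the F1 was sr e cu / sr+ e+ cu+.
The two rarest classes, sr+ e cu and sr e+ cu+, are the double crossovers. Comparing them with the parentals, only the sr allele has switched, so sr is the middle locus and the order is cu – sr – e.

sr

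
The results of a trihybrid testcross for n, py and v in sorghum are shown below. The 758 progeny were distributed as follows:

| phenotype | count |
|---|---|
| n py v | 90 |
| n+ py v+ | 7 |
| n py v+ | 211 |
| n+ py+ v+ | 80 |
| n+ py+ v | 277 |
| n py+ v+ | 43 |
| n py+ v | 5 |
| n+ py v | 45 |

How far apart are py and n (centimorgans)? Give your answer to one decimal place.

13.2 centimorgans

The two most frequent reciprocal classes, n py v+ and n+ py+ v, are the parental types, so the F1 was n py v+ / n+ py+ v.
The two rarest classes, n+ py v+ and n py+ v, are the double crossovers. Comparing them with the parentals, only the n allele has switched, so n is the middle locus and the order is py – n – v.
Crossovers in the py–n interval produce the single-crossover classes n py+ v+ and n+ py v (43 + 45 = 88) plus the double crossovers (12).
RF(py–n) = (88 + 12) / 758 = 100/758 = 0.1319 → 13.2 centimorgans.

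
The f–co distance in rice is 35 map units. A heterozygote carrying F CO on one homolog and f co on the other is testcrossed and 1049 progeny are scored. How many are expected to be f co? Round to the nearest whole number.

341

A map distance of 35 map units corresponds to a recombination frequency of 0.350.
The F1 is F CO / f co, so f co is a parental gamete class with expected frequency (1 − r)/2 = 0.650/2 = 0.3250.
Expected number = 0.3250 × 1049 = 340.93 ≈ 341.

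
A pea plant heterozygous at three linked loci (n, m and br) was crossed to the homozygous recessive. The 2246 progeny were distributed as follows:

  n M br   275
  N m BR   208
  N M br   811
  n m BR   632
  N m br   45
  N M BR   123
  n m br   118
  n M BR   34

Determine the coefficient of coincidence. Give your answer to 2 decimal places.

0.99

The two most frequent reciprocal classes, N M br and n m BR, are the parental types, so the F1 was N M br / n m BR.
The two rarest classes, N m br and n M BR, are the double crossovers. Comparing them with the parentals, only the m allele has switched, so m is the middle locus and the order is n – m – br.
n–m: (483 + 79)/2246 = 0.2502; m–br: (241 + 79)/2246 = 0.1425.
Expected DCO frequency = 0.2502 × 0.1425 ≈ 0.03565; observed = 79/2246 ≈ 0.03517.
Coefficient of coincidence = 0.03517/0.03565 ≈ 0.99.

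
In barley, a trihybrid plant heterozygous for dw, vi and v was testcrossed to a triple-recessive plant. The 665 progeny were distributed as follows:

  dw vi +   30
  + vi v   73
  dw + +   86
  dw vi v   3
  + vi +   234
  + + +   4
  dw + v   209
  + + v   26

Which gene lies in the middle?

vi

The two most frequent reciprocal classes, dw + v and + vi +, are the parental types, so the F1 was dw + v / + vi +.
The two rarest classes, dw vi v and + + +, are the double crossovers. Comparing them with the parentals, only the vi allele has switched, so vi is the middle locus and the order is dw – vi – v.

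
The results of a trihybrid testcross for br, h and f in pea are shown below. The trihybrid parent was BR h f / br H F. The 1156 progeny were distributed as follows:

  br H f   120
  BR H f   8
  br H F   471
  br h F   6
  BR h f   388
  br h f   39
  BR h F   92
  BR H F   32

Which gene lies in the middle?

The two rarest classes, BR H f and br h F, are the double crossovers. Comparing them with the parentals, only the h allele has switched, so h is the middle locus and the order is f – h – br.

h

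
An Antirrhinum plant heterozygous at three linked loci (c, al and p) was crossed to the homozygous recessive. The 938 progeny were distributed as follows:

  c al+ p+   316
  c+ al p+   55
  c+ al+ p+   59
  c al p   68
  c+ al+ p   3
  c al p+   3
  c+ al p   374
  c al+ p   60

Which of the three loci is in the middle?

The two most frequent reciprocal classes, c+ al p and c al+ p+, are the parental types, so the F1 was c+ al p / c al+ p+.
The two rarest classes, c+ al+ p and c al p+, are the double crossovers. Comparing them with the parentals, only the al allele has switched, so al is the middle locus and the order is c – al – p.

al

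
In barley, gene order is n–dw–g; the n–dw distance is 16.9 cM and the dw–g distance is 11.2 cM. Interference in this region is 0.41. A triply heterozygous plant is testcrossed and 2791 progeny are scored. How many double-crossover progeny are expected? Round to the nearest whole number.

Map distances give recombination frequencies of 0.169 and 0.112 for the two intervals.
With interference 0.41 (so coincidence = 0.59), expected double-crossover frequency = 0.169 × 0.112 × 0.59 = 0.01117.
Expected number = 0.01117 × 2791 = 31.17 ≈ 31.

31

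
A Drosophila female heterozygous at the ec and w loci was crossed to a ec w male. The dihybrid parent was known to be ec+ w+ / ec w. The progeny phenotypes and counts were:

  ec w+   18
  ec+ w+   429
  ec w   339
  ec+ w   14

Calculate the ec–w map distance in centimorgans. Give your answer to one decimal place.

The recombinant classes are ec+ w and ec w+: 14 + 18 = 32.
Recombination frequency = 32/800 = 0.0400 ≈ 4.0%, i.e. 4.0 centimorgans.

4.0 centimorgans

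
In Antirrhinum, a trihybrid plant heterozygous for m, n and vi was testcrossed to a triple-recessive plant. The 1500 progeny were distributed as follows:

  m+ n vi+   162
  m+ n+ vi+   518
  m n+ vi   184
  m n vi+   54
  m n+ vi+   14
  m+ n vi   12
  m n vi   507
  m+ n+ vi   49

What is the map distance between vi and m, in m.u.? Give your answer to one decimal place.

8.6 m.u.

The two most frequent reciprocal classes, m n vi and m+ n+ vi+, are the parental types, so the F1 was m n vi / m+ n+ vi+.
The two rarest classes, m+ n vi and m n+ vi+, are the double crossovers. Comparing them with the parentals, only the m allele has switched, so m is the middle locus and the order is n – m – vi.
Crossovers in the m–vi interval produce the single-crossover classes m n vi+ and m+ n+ vi (54 + 49 = 103) plus the double crossovers (26).
RF(m–vi) = (103 + 26) / 1500 = 129/1500 = 0.0860 → 8.6 m.u.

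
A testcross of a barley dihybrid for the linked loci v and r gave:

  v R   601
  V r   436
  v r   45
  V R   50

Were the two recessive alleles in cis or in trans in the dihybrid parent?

The two most frequent classes are V r (436) and v R (601); these are the parental (non-recombinant) types.
So the F1 carried V r on one chromosome and v R on the other — the recessive alleles are on opposite chromosomes (trans / repulsion).

trans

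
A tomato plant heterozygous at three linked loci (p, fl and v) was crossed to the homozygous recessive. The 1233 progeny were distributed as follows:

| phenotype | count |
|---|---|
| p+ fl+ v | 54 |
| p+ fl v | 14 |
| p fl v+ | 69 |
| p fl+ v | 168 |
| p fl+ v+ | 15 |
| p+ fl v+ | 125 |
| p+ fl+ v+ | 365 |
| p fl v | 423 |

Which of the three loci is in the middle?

p

The two most frequent reciprocal classes, p fl v and p+ fl+ v+, are the parental types, so the F1 was p fl v / p+ fl+ v+.
The two rarest classes, p+ fl v and p fl+ v+, are the double crossovers. Comparing them with the parentals, only the p allele has switched, so p is the middle locus and the order is v – p – fl.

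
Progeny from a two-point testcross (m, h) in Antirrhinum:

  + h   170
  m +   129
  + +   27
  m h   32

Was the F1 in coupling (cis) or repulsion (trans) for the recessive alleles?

trans

The two most frequent classes are + h (170) and m + (129); these are the parental (non-recombinant) types.
So the F1 carried + h on one chromosome and m + on the other — the recessive alleles are on opposite chromosomes (trans / repulsion).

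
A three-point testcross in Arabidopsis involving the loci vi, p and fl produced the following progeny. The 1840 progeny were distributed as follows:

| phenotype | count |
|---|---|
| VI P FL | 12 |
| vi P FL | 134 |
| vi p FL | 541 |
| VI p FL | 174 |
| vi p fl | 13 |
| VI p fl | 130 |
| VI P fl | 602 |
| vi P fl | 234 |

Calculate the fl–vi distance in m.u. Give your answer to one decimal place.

23.5 m.u.

The two most frequent reciprocal classes, vi p FL and VI P fl, are the parental types, so the F1 was vi p FL / VI P fl.
The two rarest classes, vi p fl and VI P FL, are the double crossovers. Comparing them with the parentals, only the fl allele has switched, so fl is the middle locus and the order is vi – fl – p.
Crossovers in the vi–fl interval produce the single-crossover classes VI p FL and vi P fl (174 + 234 = 408) plus the double crossovers (25).
RF(vi–fl) = (408 + 25) / 1840 = 433/1840 = 0.2353 → 23.5 m.u.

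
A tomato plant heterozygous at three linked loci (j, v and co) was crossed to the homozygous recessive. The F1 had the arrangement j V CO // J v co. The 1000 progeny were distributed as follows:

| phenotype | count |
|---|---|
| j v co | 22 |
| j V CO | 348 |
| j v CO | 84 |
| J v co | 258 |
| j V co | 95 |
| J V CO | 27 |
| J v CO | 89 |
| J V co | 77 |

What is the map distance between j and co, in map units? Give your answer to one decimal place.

23.3 map units

The two rarest classes, J V CO and j v co, are the double crossovers. Comparing them with the parentals, only the j allele has switched, so j is the middle locus and the order is v – j – co.
Crossovers in the j–co interval produce the single-crossover classes j V co and J v CO (95 + 89 = 184) plus the double crossovers (49).
RF(j–co) = (184 + 49) / 1000 = 233/1000 = 0.2330 → 23.3 map units.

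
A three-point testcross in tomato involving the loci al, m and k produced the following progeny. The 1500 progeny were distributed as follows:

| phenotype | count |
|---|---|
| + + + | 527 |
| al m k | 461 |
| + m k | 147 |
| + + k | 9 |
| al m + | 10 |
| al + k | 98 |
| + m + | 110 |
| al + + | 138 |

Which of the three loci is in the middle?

k

The two most frequent reciprocal classes, al m k and + + +, are the parental types, so the F1 was al m k / + + +.
The two rarest classes, al m + and + + k, are the double crossovers. Comparing them with the parentals, only the k allele has switched, so k is the middle locus and the order is al – k – m.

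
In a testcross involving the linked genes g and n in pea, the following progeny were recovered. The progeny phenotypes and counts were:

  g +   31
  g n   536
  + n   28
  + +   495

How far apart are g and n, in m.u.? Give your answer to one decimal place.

5.4 m.u.

The two most frequent classes, + + (495) and g n (536), are the parental types, so the F1 was + + / g n.
The recombinant classes are + n and g +: 28 + 31 = 59.
Recombination frequency = 59/1090 = 0.0541 ≈ 5.4%, i.e. 5.4 m.u.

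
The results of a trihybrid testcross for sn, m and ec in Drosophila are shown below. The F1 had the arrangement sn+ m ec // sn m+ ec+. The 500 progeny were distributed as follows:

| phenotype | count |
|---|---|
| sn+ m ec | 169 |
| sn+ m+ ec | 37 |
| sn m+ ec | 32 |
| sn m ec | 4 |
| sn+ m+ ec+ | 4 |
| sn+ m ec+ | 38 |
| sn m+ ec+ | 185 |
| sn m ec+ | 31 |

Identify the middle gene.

The two rarest classes, sn m ec and sn+ m+ ec+, are the double crossovers. Comparing them with the parentals, only the sn allele has switched, so sn is the middle locus and the order is m – sn – ec.

sn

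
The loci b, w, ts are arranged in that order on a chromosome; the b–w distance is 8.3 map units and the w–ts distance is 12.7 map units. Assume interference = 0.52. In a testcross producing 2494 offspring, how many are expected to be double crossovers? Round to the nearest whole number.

Map distances give recombination frequencies of 0.083 and 0.127 for the two intervals.
With interference 0.52 (so coincidence = 0.48), expected double-crossover frequency = 0.083 × 0.127 × 0.48 = 0.00506.
Expected number = 0.00506 × 2494 = 12.62 ≈ 13.

13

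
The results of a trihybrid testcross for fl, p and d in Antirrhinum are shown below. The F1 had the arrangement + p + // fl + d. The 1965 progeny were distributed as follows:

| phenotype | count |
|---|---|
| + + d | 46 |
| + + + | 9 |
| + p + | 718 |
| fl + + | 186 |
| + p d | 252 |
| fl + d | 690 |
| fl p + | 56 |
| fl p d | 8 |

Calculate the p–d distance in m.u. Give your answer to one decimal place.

23.2 m.u.

The two rarest classes, + + + and fl p d, are the double crossovers. Comparing them with the parentals, only the p allele has switched, so p is the middle locus and the order is fl – p – d.
Crossovers in the p–d interval produce the single-crossover classes + p d and fl + + (252 + 186 = 438) plus the double crossovers (17).
RF(p–d) = (438 + 17) / 1965 = 455/1965 = 0.2316 → 23.2 m.u.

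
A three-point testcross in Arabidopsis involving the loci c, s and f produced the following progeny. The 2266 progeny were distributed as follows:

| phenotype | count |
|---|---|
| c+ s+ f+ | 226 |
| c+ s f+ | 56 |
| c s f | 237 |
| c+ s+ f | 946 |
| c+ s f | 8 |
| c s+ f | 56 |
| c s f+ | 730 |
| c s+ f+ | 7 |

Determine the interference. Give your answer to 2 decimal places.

0.44

The two most frequent reciprocal classes, c+ s+ f and c s f+, are the parental types, so the F1 was c+ s+ f / c s f+.
The two rarest classes, c+ s f and c s+ f+, are the double crossovers. Comparing them with the parentals, only the s allele has switched, so s is the middle locus and the order is f – s – c.
f–s: (463 + 15)/2266 = 0.2109; s–c: (112 + 15)/2266 = 0.0560.
Expected DCO frequency = 0.2109 × 0.0560 ≈ 0.01181; observed = 15/2266 ≈ 0.00662.
Coefficient of coincidence = 0.00662/0.01181 ≈ 0.56; interference = 1 − 0.56 = 0.44.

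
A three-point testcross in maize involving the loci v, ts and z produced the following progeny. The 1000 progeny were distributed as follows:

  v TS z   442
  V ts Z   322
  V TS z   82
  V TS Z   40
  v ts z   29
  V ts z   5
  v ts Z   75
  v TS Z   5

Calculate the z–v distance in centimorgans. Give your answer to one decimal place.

The two most frequent reciprocal classes, V ts Z and v TS z, are the parental types, so the F1 was V ts Z / v TS z.
The two rarest classes, V ts z and v TS Z, are the double crossovers. Comparing them with the parentals, only the z allele has switched, so z is the middle locus and the order is v – z – ts.
Crossovers in the v–z interval produce the single-crossover classes v ts Z and V TS z (75 + 82 = 157) plus the double crossovers (10).
RF(v–z) = (157 + 10) / 1000 = 167/1000 = 0.1670 → 16.7 centimorgans.

16.7 centimorgans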